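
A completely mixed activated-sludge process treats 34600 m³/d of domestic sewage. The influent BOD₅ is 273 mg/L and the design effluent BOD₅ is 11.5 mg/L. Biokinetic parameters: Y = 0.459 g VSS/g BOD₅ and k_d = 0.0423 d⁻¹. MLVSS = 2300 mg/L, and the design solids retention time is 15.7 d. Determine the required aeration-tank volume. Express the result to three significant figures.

Steady-state biomass mass balance: V·X·(1 + k_d·θ_c) = Y·Q·(S₀ − S)·θ_c, so V = 0.459 × 34600 × (273 − 11.5) × 15.7 / [2300 × (1 + 0.0423 × 15.7)] = 6.52×10^7 / 3827 = 17035 m³.

V ≈ 17000 m³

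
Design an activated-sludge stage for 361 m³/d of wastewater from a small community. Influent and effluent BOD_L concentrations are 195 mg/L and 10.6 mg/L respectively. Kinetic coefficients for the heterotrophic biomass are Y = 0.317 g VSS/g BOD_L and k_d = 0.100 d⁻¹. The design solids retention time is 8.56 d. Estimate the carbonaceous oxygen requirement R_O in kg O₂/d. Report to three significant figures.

R_O ≈ 50.4 kg O₂/d

Correct the yield for decay: Y_obs = Y/(1 + k_d θ_c) = 0.317 / (1 + 0.100 × 8.56) = 0.317 / 1.856 = 0.1708.
ΔS = 195 − 10.6 = 184.4 mg/L, so the substrate removal rate is 361 × 184.4/1000 = 66.57 kg BOD_L/d.
Net sludge production P_X = 0.1708 × 66.57 = 11.37 kg VSS/d.
Carbonaceous O₂ demand = substrate oxidised − cell-mass equivalent = 66.57 − 1.42 × 11.37 = 50.42 kg O₂/d.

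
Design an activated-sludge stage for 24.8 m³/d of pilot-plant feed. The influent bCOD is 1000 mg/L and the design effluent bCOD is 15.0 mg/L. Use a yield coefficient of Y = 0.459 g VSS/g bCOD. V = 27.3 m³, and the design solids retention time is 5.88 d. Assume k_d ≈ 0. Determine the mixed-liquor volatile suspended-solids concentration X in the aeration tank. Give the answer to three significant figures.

From V·X = Y·Q·(S₀ − S)·θ_c (decay neglected): X = 0.459 × 24.8 × (1000 − 15.0) × 5.88 / 27.3 = 2415 mg/L.

X ≈ 2410 mg/L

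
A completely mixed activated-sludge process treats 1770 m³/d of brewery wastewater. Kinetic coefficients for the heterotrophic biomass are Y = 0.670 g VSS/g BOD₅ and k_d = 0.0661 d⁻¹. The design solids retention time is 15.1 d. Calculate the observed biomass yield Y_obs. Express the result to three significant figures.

Correct the yield for decay: Y_obs = Y/(1 + k_d θ_c) = 0.670 / (1 + 0.0661 × 15.1) = 0.670 / 1.998 = 0.3353.

Y_obs ≈ 0.335 g VSS/g BOD₅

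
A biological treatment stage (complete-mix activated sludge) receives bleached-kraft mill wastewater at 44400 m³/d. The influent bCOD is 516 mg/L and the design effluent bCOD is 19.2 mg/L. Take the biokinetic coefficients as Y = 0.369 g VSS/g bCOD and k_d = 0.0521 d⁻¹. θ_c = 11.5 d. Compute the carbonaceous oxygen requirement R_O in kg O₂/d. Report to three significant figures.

R_O ≈ 14800 kg O₂/d

Observed yield with endogenous decay: Y_obs = Y / (1 + k_d·θ_c) = 0.369 / (1 + 0.0521 × 11.5) = 0.369 / 1.599 = 0.2307 g VSS/g bCOD.
ΔS = 516 − 19.2 = 496.8 mg/L, so the substrate removal rate is 44400 × 496.8/1000 = 22058 kg bCOD/d.
Net sludge production P_X = 0.2307 × 22058 = 5090 kg VSS/d.
R_O = Q·ΔS − 1.42 P_X = 22058 − 7228 = 14830 kg O₂/d.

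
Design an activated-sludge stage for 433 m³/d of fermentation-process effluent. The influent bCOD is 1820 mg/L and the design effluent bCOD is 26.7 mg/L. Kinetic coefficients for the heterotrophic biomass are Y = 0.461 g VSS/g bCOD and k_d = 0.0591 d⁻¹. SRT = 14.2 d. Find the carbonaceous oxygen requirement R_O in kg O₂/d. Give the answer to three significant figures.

R_O ≈ 500 kg O₂/d

The observed yield is Y_obs = Y/(1 + k_d·θ_c) = 0.461 / (1 + 0.0591 × 14.2) = 0.461 / 1.839 = 0.2506 g VSS per g bCOD removed.
Mass of bCOD removed per day: Q(S₀ − S) = 433 × 1793 g/m³ = 776.5 kg/d.
Net sludge production P_X = 0.2506 × 776.5 = 194.6 kg VSS/d.
R_O = Q·ΔS − 1.42 P_X = 776.5 − 276.4 = 500.1 kg O₂/d.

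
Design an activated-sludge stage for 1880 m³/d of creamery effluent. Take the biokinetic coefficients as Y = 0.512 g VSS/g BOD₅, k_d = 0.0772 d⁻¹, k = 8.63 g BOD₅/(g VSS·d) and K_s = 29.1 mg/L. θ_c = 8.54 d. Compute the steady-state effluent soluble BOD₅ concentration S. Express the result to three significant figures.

S ≈ 1.34 mg/L

Effluent substrate depends only on kinetics and SRT: S = K_s(1 + k_d θ_c) / [θ_c(Yk − k_d) − 1] = 29.1 × (1 + 0.0772 × 8.54) / [8.54 × (0.512 × 8.63 − 0.0772) − 1] = 48.29 / 36.08 = 1.338 mg/L.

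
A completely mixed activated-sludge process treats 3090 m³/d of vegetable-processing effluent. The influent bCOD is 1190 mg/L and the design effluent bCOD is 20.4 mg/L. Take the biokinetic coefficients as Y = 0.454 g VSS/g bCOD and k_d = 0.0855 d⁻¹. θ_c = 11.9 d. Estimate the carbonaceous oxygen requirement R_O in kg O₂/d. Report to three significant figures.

R_O ≈ 2460 kg O₂/d

Correct the yield for decay: Y_obs = Y/(1 + k_d θ_c) = 0.454 / (1 + 0.0855 × 11.9) = 0.454 / 2.017 = 0.2250.
Q·(S₀ − S) = 3090 × (1190 − 20.4) × 10⁻³ = 3614 kg/d removed.
Net sludge production P_X = 0.2250 × 3614 = 813.3 kg VSS/d.
Carbonaceous O₂ demand = substrate oxidised − cell-mass equivalent = 3614 − 1.42 × 813.3 = 2459 kg O₂/d.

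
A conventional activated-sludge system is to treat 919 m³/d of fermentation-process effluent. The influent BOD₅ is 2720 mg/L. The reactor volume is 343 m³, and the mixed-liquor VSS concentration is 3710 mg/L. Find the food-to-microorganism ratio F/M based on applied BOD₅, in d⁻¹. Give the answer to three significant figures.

Food-to-microorganism ratio F/M = Q S₀ / (V X) = 919 × 2720 / (343.0 × 3710) = 1.964 d⁻¹.

F/M ≈ 1.96 d⁻¹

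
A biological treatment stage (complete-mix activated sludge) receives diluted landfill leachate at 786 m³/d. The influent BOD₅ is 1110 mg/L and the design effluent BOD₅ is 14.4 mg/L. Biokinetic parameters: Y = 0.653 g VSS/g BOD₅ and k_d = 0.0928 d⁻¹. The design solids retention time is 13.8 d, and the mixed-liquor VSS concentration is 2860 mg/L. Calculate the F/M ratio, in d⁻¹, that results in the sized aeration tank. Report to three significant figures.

F/M ≈ 0.256 d⁻¹

Rearranging the biomass balance for a CMAS with decay, V = Y·Q·ΔS·θ_c / [X·(1+k_d θ_c)] = 0.653 × 786 × (1110 − 14.4) × 13.8 / [2860 × (1 + 0.0928 × 13.8)] = 7.76×10^6 / 6523 = 1190 m³.
F/M = applied load / biomass = Q·S₀/(V·X) = 786 × 1110 / (1190 × 2860) = 0.2564 d⁻¹.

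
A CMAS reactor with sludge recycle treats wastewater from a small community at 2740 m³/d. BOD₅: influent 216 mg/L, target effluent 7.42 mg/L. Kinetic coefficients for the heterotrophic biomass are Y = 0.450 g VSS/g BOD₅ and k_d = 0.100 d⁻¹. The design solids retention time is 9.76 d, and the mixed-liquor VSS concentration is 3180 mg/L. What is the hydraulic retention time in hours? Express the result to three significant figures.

Rearranging the biomass balance for a CMAS with decay, V = Y·Q·ΔS·θ_c / [X·(1+k_d θ_c)] = 0.450 × 2740 × (216 − 7.42) × 9.76 / [3180 × (1 + 0.100 × 9.76)] = 2.51×10^6 / 6284 = 399.5 m³.
HRT = V/Q = 399.5 m³ / 2740 m³·d⁻¹ = 0.1458 d × 24 = 3.499 h.

τ ≈ 3.50 h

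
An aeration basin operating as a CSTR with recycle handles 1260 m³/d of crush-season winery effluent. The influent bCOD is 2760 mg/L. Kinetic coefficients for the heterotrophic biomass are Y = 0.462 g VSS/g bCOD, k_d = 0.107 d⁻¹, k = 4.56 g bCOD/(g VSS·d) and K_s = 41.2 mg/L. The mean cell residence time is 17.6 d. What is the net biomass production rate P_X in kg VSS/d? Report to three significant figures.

P_X ≈ 557 kg VSS/d

For a completely mixed reactor with recycle the Lawrence–McCarty relation gives S = K_s·(1 + k_d·θ_c) / [θ_c·(Y·k − k_d) − 1] = 41.2 × (1 + 0.107 × 17.6) / [17.6 × (0.462 × 4.56 − 0.107) − 1] = 118.8 / 34.20 = 3.474 mg/L.
Observed yield with endogenous decay: Y_obs = Y / (1 + k_d·θ_c) = 0.462 / (1 + 0.107 × 17.6) = 0.462 / 2.883 = 0.1602 g VSS/g bCOD.
Mass of bCOD removed per day: Q(S₀ − S) = 1260 × 2757 g/m³ = 3473 kg/d.
Net biomass production P_X = Y_obs × Q·(S₀ − S) = 0.1602 × 3473 = 556.5 kg VSS/d.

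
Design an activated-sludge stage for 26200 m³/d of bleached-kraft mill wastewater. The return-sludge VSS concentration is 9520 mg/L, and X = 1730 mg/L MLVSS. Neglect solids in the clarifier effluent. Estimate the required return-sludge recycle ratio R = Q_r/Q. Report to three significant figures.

R = Q_r/Q = X/(X_r − X) = 1730 / (9520 − 1730) = 0.2221.

R ≈ 0.222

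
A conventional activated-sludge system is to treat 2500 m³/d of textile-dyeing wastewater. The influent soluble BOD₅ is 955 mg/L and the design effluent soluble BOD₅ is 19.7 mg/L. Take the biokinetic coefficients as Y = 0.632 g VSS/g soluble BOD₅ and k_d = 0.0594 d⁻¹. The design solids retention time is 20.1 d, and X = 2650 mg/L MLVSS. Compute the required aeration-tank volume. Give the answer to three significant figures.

V ≈ 5110 m³

From the SRT design equation V = Y Q (S₀−S) θ_c / [X (1 + k_d θ_c)] = 0.632 × 2500 × (955 − 19.7) × 20.1 / [2650 × (1 + 0.0594 × 20.1)] = 2.97×10^7 / 5814 = 5109 m³.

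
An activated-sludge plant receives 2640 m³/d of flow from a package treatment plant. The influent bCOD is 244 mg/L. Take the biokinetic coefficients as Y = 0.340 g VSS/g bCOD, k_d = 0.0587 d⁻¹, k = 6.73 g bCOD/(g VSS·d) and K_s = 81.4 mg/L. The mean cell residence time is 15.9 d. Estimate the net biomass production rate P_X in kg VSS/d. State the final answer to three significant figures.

Effluent substrate depends only on kinetics and SRT: S = K_s(1 + k_d θ_c) / [θ_c(Yk − k_d) − 1] = 81.4 × (1 + 0.0587 × 15.9) / [15.9 × (0.340 × 6.73 − 0.0587) − 1] = 157.4 / 34.45 = 4.568 mg/L.
Correct the yield for decay: Y_obs = Y/(1 + k_d θ_c) = 0.340 / (1 + 0.0587 × 15.9) = 0.340 / 1.933 = 0.1759.
Q·(S₀ − S) = 2640 × (244 − 4.57) × 10⁻³ = 632.1 kg/d removed.
P_X = Y_obs · Q(S₀ − S) = 0.1759 × 632.1 = 111.2 kg VSS/d.

P_X ≈ 111 kg VSS/d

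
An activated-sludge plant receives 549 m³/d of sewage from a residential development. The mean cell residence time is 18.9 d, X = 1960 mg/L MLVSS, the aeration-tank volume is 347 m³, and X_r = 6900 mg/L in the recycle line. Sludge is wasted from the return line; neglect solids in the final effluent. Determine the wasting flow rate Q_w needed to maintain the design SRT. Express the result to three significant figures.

Q_w ≈ 5.22 m³/d

Q_w = (V·X)/(θ_c X_r) = 347.0 × 1960 / (18.9 × 6900) = 5.215 m³/d.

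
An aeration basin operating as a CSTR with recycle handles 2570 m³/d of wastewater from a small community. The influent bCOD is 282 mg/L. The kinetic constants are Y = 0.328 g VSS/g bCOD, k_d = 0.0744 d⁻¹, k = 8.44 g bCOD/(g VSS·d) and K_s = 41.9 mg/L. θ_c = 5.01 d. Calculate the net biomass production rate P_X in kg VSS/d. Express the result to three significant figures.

P_X ≈ 170 kg VSS/d

For a completely mixed reactor with recycle the Lawrence–McCarty relation gives S = K_s·(1 + k_d·θ_c) / [θ_c·(Y·k − k_d) − 1] = 41.9 × (1 + 0.0744 × 5.01) / [5.01 × (0.328 × 8.44 − 0.0744) − 1] = 57.52 / 12.50 = 4.603 mg/L.
Correct the yield for decay: Y_obs = Y/(1 + k_d θ_c) = 0.328 / (1 + 0.0744 × 5.01) = 0.328 / 1.373 = 0.2389.
ΔS = 282 − 4.60 = 277.4 mg/L, so the substrate removal rate is 2570 × 277.4/1000 = 712.9 kg bCOD/d.
P_X = Y_obs · Q(S₀ − S) = 0.2389 × 712.9 = 170.3 kg VSS/d.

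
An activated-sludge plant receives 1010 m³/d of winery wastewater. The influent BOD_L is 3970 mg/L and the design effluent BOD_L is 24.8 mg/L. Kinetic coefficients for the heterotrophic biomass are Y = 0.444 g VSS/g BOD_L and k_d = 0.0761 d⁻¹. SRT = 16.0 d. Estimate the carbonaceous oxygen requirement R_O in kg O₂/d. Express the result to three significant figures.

R_O ≈ 2850 kg O₂/d

Y_obs = Y / (1 + k_d θ_c) = 0.444 / (1 + 0.0761 × 16.0) = 0.444 / 2.218 = 0.2002.
Q·(S₀ − S) = 1010 × (3970 − 24.8) × 10⁻³ = 3985 kg/d removed.
P_X = Y_obs·Q·(S₀ − S) = 0.2002 × 3985 = 797.8 kg VSS/d.
R_O = Q·(S₀ − S) − 1.42·P_X = 3985 − 1.42 × 797.8 = 2852 kg O₂/d.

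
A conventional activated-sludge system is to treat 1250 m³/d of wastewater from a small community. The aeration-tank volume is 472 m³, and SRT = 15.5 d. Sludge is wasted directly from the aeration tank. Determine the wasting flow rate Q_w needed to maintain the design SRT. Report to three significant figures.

Wasting from the aeration tank: Q_w = V / θ_c = 472.0 / 15.5 = 30.45 m³/d.

Q_w ≈ 30.5 m³/d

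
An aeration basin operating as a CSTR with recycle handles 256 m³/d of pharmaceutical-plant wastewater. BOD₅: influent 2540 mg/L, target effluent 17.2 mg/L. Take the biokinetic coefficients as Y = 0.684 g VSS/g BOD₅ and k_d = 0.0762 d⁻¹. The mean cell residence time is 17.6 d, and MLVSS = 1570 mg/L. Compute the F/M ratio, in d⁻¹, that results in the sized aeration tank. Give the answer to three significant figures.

F/M ≈ 0.196 d⁻¹

Rearranging the biomass balance for a CMAS with decay, V = Y·Q·ΔS·θ_c / [X·(1+k_d θ_c)] = 0.684 × 256 × (2540 − 17.2) × 17.6 / [1570 × (1 + 0.0762 × 17.6)] = 7.77×10^6 / 3676 = 2115 m³.
Food-to-microorganism ratio F/M = Q S₀ / (V X) = 256 × 2540 / (2115 × 1570) = 0.1958 d⁻¹.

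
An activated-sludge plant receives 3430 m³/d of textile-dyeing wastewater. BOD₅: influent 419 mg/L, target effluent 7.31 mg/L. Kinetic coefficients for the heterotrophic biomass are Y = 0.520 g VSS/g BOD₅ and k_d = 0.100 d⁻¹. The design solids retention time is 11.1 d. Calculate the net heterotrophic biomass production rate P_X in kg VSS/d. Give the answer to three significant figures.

Y_obs = Y / (1 + k_d θ_c) = 0.520 / (1 + 0.100 × 11.1) = 0.520 / 2.110 = 0.2464.
Q·(S₀ − S) = 3430 × (419 − 7.31) × 10⁻³ = 1412 kg/d removed.
P_X = Y_obs · Q(S₀ − S) = 0.2464 × 1412 = 348.0 kg VSS/d.

P_X ≈ 348 kg VSS/d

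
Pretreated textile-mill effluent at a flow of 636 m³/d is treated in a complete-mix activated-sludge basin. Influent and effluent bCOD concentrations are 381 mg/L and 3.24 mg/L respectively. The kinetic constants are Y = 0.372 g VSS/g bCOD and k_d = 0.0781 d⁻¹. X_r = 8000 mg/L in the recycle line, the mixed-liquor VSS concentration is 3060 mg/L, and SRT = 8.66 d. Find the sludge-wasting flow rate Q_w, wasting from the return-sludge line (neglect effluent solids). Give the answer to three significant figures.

Q_w ≈ 6.66 m³/d

Rearranging the biomass balance for a CMAS with decay, V = Y·Q·ΔS·θ_c / [X·(1+k_d θ_c)] = 0.372 × 636 × (381 − 3.24) × 8.66 / [3060 × (1 + 0.0781 × 8.66)] = 7.74×10^5 / 5130 = 150.9 m³.
Q_w = (V·X)/(θ_c X_r) = 150.9 × 3060 / (8.66 × 8000) = 6.664 m³/d.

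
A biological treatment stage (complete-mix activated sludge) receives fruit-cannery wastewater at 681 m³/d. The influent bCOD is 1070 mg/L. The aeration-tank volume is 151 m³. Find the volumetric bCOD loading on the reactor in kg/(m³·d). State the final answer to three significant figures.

L_v = Q S₀ / V = 681 × 1070 × 10⁻³ / 151.0 = 4.826 kg/(m³·d).

L_v ≈ 4.83 kg bCOD/(m³·d)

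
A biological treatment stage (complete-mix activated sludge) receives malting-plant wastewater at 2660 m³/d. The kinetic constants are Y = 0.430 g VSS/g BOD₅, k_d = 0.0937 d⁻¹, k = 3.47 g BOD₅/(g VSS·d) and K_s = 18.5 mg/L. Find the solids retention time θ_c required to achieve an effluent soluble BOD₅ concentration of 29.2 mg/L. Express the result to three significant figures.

θ_c ≈ 1.22 d

At the target effluent, Y k S/(K_s+S) = 0.430×3.47×29.2/47.70 = 0.9134 d⁻¹.
1/θ_c = 0.9134 − 0.0937 = 0.8197 d⁻¹, so θ_c = 1.220 d.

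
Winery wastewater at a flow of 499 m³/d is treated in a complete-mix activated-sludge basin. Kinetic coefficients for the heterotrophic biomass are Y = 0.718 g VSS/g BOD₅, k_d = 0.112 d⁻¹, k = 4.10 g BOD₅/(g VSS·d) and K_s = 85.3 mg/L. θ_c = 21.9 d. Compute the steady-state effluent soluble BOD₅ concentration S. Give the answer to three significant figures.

From the Monod/SRT balance for a CMAS, S = K_s·(1+k_d θ_c)/[θ_c·(Y k − k_d) − 1] = 85.3 × (1 + 0.112 × 21.9) / [21.9 × (0.718 × 4.10 − 0.112) − 1] = 294.5 / 61.02 = 4.827 mg/L.

S ≈ 4.83 mg/L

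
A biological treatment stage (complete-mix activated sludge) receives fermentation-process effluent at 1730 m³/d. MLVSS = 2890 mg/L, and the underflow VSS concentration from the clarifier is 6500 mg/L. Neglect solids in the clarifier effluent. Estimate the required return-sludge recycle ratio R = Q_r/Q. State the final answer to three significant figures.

Mass balance around the secondary clarifier (neglecting effluent solids): R = X / (X_r − X) = 2890 / (6500 − 2890) = 0.8006.

R ≈ 0.801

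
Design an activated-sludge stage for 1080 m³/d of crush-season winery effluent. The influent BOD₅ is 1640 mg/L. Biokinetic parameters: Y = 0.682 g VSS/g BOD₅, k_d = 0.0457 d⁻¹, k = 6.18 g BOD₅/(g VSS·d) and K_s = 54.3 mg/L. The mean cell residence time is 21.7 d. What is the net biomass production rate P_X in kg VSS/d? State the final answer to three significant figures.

Effluent substrate depends only on kinetics and SRT: S = K_s(1 + k_d θ_c) / [θ_c(Yk − k_d) − 1] = 54.3 × (1 + 0.0457 × 21.7) / [21.7 × (0.682 × 6.18 − 0.0457) − 1] = 108.1 / 89.47 = 1.209 mg/L.
Y_obs = Y / (1 + k_d θ_c) = 0.682 / (1 + 0.0457 × 21.7) = 0.682 / 1.992 = 0.3424.
Substrate removed = Q·(S₀ − S) = 1080 m³/d × (1640 − 1.21) g/m³ = 1.77×10^6 g/d = 1770 kg/d.
Biomass produced: P_X = Y_obs·Q·ΔS = 0.3424 × 1770 ≈ 606.1 kg VSS/d.

P_X ≈ 606 kg VSS/d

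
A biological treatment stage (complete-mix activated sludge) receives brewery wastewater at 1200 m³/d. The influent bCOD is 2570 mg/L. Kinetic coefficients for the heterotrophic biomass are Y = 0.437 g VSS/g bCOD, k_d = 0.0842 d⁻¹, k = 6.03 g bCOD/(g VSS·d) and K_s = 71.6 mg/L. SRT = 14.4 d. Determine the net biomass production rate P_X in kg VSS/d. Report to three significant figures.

Effluent substrate depends only on kinetics and SRT: S = K_s(1 + k_d θ_c) / [θ_c(Yk − k_d) − 1] = 71.6 × (1 + 0.0842 × 14.4) / [14.4 × (0.437 × 6.03 − 0.0842) − 1] = 158.4 / 35.73 = 4.433 mg/L.
Observed yield with endogenous decay: Y_obs = Y / (1 + k_d·θ_c) = 0.437 / (1 + 0.0842 × 14.4) = 0.437 / 2.212 = 0.1975 g VSS/g bCOD.
ΔS = 2570 − 4.43 = 2566 mg/L, so the substrate removal rate is 1200 × 2566/1000 = 3079 kg bCOD/d.
P_X = Y_obs · Q(S₀ − S) = 0.1975 × 3079 = 608.1 kg VSS/d.

P_X ≈ 608 kg VSS/d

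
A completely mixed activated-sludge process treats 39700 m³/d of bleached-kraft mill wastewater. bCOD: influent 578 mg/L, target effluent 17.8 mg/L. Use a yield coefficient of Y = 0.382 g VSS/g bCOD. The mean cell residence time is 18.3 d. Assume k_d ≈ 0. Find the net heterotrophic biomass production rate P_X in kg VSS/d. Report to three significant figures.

P_X ≈ 8500 kg VSS/d

With endogenous decay neglected, the observed yield equals the true yield: Y_obs = Y = 0.382 g VSS/g bCOD.
Substrate removed = Q·(S₀ − S) = 39700 m³/d × (578 − 17.8) g/m³ = 2.22×10^7 g/d = 22240 kg/d.
P_X = Y_obs · Q(S₀ − S) = 0.3820 × 22240 = 8496 kg VSS/d.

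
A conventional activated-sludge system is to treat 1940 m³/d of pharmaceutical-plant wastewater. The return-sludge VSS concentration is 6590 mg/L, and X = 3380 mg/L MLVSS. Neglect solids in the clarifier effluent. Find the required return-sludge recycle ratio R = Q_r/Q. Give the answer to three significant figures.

R ≈ 1.05

Solids balance on the clarifier gives (1+R)X = R·X_r, so R = X/(X_r − X) = 3380 / (6590 − 3380) = 1.053.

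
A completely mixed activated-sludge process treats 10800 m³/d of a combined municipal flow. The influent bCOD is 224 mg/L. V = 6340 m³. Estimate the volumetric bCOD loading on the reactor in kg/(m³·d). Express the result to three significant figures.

L_v = Q S₀ / V = 10800 × 224 × 10⁻³ / 6340 = 0.3816 kg/(m³·d).

L_v ≈ 0.382 kg bCOD/(m³·d)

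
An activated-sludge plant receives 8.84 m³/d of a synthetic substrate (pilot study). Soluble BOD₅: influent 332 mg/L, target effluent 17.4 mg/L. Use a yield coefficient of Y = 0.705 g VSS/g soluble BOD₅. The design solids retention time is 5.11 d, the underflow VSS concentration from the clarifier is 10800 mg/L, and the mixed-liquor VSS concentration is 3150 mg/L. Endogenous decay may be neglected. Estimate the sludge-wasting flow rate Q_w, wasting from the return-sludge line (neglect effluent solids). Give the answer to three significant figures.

Q_w ≈ 0.182 m³/d

With k_d = 0 the design equation reduces to V = Y Q (S₀−S) θ_c / X = 0.705 × 8.84 × (332 − 17.4) × 5.11 / 3150 = 3.181 m³.
Wasting from the return line (neglecting effluent solids): Q_w = V·X / (θ_c·X_r) = 3.181 × 3150 / (5.11 × 10800) = 0.1815 m³/d.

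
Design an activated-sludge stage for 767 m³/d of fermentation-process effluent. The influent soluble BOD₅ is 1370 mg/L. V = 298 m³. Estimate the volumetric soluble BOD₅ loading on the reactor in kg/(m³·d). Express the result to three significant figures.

L_v ≈ 3.53 kg soluble BOD₅/(m³·d)

Volumetric loading L_v = Q·S₀ / V = 767 × 1370 g/m³ / 298.0 m³ = 3526 g/(m³·d) = 3.526 kg soluble BOD₅/(m³·d).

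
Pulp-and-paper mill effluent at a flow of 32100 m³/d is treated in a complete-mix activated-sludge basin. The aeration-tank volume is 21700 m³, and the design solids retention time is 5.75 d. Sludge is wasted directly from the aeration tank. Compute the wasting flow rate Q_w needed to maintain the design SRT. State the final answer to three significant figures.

With mixed-liquor wasting, θ_c = V/Q_w, so Q_w = V/θ_c = 21700/5.75 = 3774 m³/d.

Q_w ≈ 3770 m³/d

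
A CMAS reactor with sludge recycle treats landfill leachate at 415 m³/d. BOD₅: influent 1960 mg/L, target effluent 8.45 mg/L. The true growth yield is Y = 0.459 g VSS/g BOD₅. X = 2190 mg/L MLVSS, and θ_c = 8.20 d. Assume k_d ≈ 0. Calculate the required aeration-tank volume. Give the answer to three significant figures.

V ≈ 1390 m³

With k_d = 0 the design equation reduces to V = Y Q (S₀−S) θ_c / X = 0.459 × 415 × (1960 − 8.45) × 8.20 / 2190 = 1392 m³.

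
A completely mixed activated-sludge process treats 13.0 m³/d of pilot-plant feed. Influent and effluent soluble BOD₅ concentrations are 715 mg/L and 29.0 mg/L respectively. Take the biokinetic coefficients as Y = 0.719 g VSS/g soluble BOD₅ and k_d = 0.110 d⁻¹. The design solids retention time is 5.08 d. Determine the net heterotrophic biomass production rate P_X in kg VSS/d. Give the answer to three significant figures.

P_X ≈ 4.11 kg VSS/d

Observed yield with endogenous decay: Y_obs = Y / (1 + k_d·θ_c) = 0.719 / (1 + 0.110 × 5.08) = 0.719 / 1.559 = 0.4613 g VSS/g soluble BOD₅.
Q·(S₀ − S) = 13.0 × (715 − 29.0) × 10⁻³ = 8.918 kg/d removed.
So the net sludge growth is P_X = 0.4613 × 8.918 = 4.113 kg VSS/d.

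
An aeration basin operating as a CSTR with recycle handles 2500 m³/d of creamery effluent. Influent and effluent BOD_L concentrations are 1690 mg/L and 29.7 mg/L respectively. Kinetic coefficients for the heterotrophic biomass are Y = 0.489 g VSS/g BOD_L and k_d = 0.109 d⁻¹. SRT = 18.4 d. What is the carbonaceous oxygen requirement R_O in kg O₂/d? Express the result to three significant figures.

R_O ≈ 3190 kg O₂/d

The observed yield is Y_obs = Y/(1 + k_d·θ_c) = 0.489 / (1 + 0.109 × 18.4) = 0.489 / 3.006 = 0.1627 g VSS per g BOD_L removed.
Substrate removed = Q·(S₀ − S) = 2500 m³/d × (1690 − 29.7) g/m³ = 4.15×10^6 g/d = 4151 kg/d.
Biomass synthesised: P_X = Y_obs × 4151 = 675.3 kg VSS/d.
R_O = Q·ΔS − 1.42 P_X = 4151 − 958.9 = 3192 kg O₂/d.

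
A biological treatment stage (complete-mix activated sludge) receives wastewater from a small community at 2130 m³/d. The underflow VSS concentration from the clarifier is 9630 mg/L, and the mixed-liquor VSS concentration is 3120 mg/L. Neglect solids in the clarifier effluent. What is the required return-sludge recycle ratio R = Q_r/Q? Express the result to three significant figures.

Mass balance around the secondary clarifier (neglecting effluent solids): R = X / (X_r − X) = 3120 / (9630 − 3120) = 0.4793.

R ≈ 0.479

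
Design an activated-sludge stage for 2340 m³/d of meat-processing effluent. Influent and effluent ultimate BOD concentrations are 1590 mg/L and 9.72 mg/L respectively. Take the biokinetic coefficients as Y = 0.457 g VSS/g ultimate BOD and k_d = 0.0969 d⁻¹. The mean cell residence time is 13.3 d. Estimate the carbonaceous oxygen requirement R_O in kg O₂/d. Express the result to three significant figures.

R_O ≈ 2650 kg O₂/d

Correct the yield for decay: Y_obs = Y/(1 + k_d θ_c) = 0.457 / (1 + 0.0969 × 13.3) = 0.457 / 2.289 = 0.1997.
Mass of ultimate BOD removed per day: Q(S₀ − S) = 2340 × 1580 g/m³ = 3698 kg/d.
P_X = Y_obs·Q·(S₀ − S) = 0.1997 × 3698 = 738.4 kg VSS/d.
Carbonaceous O₂ demand = substrate oxidised − cell-mass equivalent = 3698 − 1.42 × 738.4 = 2649 kg O₂/d.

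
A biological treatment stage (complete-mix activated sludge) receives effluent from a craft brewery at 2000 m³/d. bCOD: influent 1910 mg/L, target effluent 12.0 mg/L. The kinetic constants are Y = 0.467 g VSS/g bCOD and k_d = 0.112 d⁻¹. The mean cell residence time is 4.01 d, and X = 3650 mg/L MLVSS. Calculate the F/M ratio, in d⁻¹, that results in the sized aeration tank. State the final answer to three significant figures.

F/M ≈ 0.779 d⁻¹

From the SRT design equation V = Y Q (S₀−S) θ_c / [X (1 + k_d θ_c)] = 0.467 × 2000 × (1910 − 12.0) × 4.01 / [3650 × (1 + 0.112 × 4.01)] = 7.11×10^6 / 5289 = 1344 m³.
F/M = Q·S₀ / (V·X) = 2000 × 1910 / (1344 × 3650) = 0.7787 g bCOD·(g VSS·d)⁻¹.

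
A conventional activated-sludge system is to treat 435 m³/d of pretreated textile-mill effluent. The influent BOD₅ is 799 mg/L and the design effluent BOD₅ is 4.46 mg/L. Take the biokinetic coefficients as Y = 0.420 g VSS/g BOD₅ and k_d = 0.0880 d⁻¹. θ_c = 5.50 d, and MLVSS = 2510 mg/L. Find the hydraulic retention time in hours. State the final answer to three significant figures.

τ ≈ 11.8 h

Rearranging the biomass balance for a CMAS with decay, V = Y·Q·ΔS·θ_c / [X·(1+k_d θ_c)] = 0.420 × 435 × (799 − 4.46) × 5.50 / [2510 × (1 + 0.0880 × 5.50)] = 7.98×10^5 / 3725 = 214.3 m³.
HRT = V/Q = 214.3 m³ / 435 m³·d⁻¹ = 0.4927 d × 24 = 11.83 h.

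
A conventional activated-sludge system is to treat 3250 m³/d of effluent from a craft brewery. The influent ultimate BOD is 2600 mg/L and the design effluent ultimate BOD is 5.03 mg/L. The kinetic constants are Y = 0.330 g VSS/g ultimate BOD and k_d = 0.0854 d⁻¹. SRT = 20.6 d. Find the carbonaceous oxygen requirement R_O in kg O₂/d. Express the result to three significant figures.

R_O ≈ 7000 kg O₂/d

The observed yield is Y_obs = Y/(1 + k_d·θ_c) = 0.330 / (1 + 0.0854 × 20.6) = 0.330 / 2.759 = 0.1196 g VSS per g ultimate BOD removed.
Q·(S₀ − S) = 3250 × (2600 − 5.03) × 10⁻³ = 8434 kg/d removed.
Net sludge production P_X = 0.1196 × 8434 = 1009 kg VSS/d.
R_O = Q·(S₀ − S) − 1.42·P_X = 8434 − 1.42 × 1009 = 7001 kg O₂/d.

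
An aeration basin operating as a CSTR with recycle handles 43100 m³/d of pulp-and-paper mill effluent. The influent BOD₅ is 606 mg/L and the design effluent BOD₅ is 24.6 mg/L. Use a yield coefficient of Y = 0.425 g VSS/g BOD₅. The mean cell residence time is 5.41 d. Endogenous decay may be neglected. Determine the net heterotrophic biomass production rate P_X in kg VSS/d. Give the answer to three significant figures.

P_X ≈ 10600 kg VSS/d

With endogenous decay neglected, the observed yield equals the true yield: Y_obs = Y = 0.425 g VSS/g BOD₅.
Q·(S₀ − S) = 43100 × (606 − 24.6) × 10⁻³ = 25058 kg/d removed.
Biomass produced: P_X = Y_obs·Q·ΔS = 0.4250 × 25058 ≈ 10650 kg VSS/d.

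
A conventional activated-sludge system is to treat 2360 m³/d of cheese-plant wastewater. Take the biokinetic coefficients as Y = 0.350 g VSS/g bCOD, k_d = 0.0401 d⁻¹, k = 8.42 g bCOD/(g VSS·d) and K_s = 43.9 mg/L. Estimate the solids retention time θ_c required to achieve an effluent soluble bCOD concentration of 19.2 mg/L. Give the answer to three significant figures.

At the target effluent, Y k S/(K_s+S) = 0.350×8.42×19.2/63.10 = 0.8967 d⁻¹.
1/θ_c = 0.8967 − 0.0401 = 0.8566 d⁻¹, so θ_c = 1.167 d.

θ_c ≈ 1.17 d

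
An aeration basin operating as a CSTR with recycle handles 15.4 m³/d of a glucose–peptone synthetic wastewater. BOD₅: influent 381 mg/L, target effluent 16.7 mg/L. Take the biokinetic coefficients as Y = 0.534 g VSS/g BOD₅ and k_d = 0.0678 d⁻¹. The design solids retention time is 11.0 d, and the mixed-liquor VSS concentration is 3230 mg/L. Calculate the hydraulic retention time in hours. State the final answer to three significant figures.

From the SRT design equation V = Y Q (S₀−S) θ_c / [X (1 + k_d θ_c)] = 0.534 × 15.4 × (381 − 16.7) × 11.0 / [3230 × (1 + 0.0678 × 11.0)] = 3.3×10^4 / 5639 = 5.844 m³.
Hydraulic retention time τ = V/Q = 5.844 / 15.4 = 0.3795 d = 9.108 h.

τ ≈ 9.11 h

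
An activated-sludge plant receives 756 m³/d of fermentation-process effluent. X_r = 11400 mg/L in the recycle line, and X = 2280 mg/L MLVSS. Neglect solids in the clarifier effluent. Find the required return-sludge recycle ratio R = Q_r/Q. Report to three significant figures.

R ≈ 0.250

Solids balance on the clarifier gives (1+R)X = R·X_r, so R = X/(X_r − X) = 2280 / (11400 − 2280) = 0.2500.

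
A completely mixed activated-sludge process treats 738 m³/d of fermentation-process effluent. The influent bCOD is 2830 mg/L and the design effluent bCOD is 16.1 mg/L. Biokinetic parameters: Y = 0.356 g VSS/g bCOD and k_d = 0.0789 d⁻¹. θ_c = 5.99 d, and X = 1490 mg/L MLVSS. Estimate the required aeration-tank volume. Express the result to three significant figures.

V ≈ 2020 m³

From the SRT design equation V = Y Q (S₀−S) θ_c / [X (1 + k_d θ_c)] = 0.356 × 738 × (2830 − 16.1) × 5.99 / [1490 × (1 + 0.0789 × 5.99)] = 4.43×10^6 / 2194 = 2018 m³.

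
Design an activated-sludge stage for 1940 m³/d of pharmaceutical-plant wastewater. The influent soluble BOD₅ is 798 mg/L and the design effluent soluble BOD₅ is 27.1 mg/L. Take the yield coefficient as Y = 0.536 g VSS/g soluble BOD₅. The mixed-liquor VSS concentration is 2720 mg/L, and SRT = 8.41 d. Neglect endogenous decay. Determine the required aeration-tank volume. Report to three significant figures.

V ≈ 2480 m³

With k_d = 0 the design equation reduces to V = Y Q (S₀−S) θ_c / X = 0.536 × 1940 × (798 − 27.1) × 8.41 / 2720 = 2479 m³.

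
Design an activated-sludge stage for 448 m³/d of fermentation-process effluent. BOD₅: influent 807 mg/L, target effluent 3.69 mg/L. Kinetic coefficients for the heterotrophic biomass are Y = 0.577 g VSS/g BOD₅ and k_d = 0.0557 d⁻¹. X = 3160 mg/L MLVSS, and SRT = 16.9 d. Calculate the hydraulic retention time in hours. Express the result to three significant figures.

τ ≈ 30.6 h

Steady-state biomass mass balance: V·X·(1 + k_d·θ_c) = Y·Q·(S₀ − S)·θ_c, so V = 0.577 × 448 × (807 − 3.69) × 16.9 / [3160 × (1 + 0.0557 × 16.9)] = 3.51×10^6 / 6135 = 572.1 m³.
τ = V/Q = 572.1/448 = 1.277 d, or 30.65 h.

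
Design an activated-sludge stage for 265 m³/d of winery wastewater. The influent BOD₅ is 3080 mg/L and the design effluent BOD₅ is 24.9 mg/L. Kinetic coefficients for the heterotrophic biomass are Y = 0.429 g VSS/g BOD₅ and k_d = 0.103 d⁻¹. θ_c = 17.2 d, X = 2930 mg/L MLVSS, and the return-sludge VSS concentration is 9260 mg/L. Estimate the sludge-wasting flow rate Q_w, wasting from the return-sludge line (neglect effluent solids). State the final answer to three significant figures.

From the SRT design equation V = Y Q (S₀−S) θ_c / [X (1 + k_d θ_c)] = 0.429 × 265 × (3080 − 24.9) × 17.2 / [2930 × (1 + 0.103 × 17.2)] = 5.97×10^6 / 8121 = 735.6 m³.
Q_w = (V·X)/(θ_c X_r) = 735.6 × 2930 / (17.2 × 9260) = 13.53 m³/d.

Q_w ≈ 13.5 m³/d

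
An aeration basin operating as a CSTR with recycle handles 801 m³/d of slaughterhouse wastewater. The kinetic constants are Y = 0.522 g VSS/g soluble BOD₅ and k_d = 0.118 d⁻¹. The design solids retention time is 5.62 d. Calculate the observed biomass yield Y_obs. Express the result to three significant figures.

Correct the yield for decay: Y_obs = Y/(1 + k_d θ_c) = 0.522 / (1 + 0.118 × 5.62) = 0.522 / 1.663 = 0.3139.

Y_obs ≈ 0.314 g VSS/g soluble BOD₅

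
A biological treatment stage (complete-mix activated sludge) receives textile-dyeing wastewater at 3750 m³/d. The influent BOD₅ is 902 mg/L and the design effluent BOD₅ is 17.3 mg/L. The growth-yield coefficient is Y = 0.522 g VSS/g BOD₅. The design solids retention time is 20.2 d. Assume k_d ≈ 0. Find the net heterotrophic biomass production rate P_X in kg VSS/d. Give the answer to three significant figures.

With endogenous decay neglected, the observed yield equals the true yield: Y_obs = Y = 0.522 g VSS/g BOD₅.
Q·(S₀ − S) = 3750 × (902 − 17.3) × 10⁻³ = 3318 kg/d removed.
Net biomass production P_X = Y_obs × Q·(S₀ − S) = 0.5220 × 3318 = 1732 kg VSS/d.

P_X ≈ 1730 kg VSS/d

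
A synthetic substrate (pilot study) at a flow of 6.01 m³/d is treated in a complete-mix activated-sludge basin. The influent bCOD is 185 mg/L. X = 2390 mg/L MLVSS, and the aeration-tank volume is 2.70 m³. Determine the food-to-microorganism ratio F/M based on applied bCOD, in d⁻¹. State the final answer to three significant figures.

F/M ≈ 0.172 d⁻¹

F/M = applied load / biomass = Q·S₀/(V·X) = 6.01 × 185 / (2.700 × 2390) = 0.1723 d⁻¹.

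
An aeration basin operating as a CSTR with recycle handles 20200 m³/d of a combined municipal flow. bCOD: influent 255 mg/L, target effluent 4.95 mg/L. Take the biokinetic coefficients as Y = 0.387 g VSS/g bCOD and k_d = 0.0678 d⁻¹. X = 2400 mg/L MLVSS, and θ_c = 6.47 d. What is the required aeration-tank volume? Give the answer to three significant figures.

Rearranging the biomass balance for a CMAS with decay, V = Y·Q·ΔS·θ_c / [X·(1+k_d θ_c)] = 0.387 × 20200 × (255 − 4.95) × 6.47 / [2400 × (1 + 0.0678 × 6.47)] = 1.26×10^7 / 3453 = 3663 m³.

V ≈ 3660 m³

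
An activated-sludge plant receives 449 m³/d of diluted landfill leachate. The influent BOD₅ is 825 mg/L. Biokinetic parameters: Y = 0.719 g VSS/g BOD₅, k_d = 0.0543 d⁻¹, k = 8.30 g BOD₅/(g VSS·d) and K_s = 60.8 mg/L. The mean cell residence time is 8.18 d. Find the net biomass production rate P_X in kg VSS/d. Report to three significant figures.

P_X ≈ 184 kg VSS/d

For a completely mixed reactor with recycle the Lawrence–McCarty relation gives S = K_s·(1 + k_d·θ_c) / [θ_c·(Y·k − k_d) − 1] = 60.8 × (1 + 0.0543 × 8.18) / [8.18 × (0.719 × 8.30 − 0.0543) − 1] = 87.81 / 47.37 = 1.854 mg/L.
The observed yield is Y_obs = Y/(1 + k_d·θ_c) = 0.719 / (1 + 0.0543 × 8.18) = 0.719 / 1.444 = 0.4979 g VSS per g BOD₅ removed.
Q·(S₀ − S) = 449 × (825 − 1.85) × 10⁻³ = 369.6 kg/d removed.
Biomass produced: P_X = Y_obs·Q·ΔS = 0.4979 × 369.6 ≈ 184.0 kg VSS/d.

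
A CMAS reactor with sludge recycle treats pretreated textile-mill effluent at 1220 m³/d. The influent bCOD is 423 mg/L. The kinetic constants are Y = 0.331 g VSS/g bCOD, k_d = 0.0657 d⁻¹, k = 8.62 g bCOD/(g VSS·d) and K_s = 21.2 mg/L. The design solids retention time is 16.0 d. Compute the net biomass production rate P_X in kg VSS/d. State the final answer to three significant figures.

Effluent substrate depends only on kinetics and SRT: S = K_s(1 + k_d θ_c) / [θ_c(Yk − k_d) − 1] = 21.2 × (1 + 0.0657 × 16.0) / [16.0 × (0.331 × 8.62 − 0.0657) − 1] = 43.49 / 43.60 = 0.9974 mg/L.
Observed yield with endogenous decay: Y_obs = Y / (1 + k_d·θ_c) = 0.331 / (1 + 0.0657 × 16.0) = 0.331 / 2.051 = 0.1614 g VSS/g bCOD.
ΔS = 423 − 0.997 = 422.0 mg/L, so the substrate removal rate is 1220 × 422.0/1000 = 514.8 kg bCOD/d.
So the net sludge growth is P_X = 0.1614 × 514.8 = 83.08 kg VSS/d.

P_X ≈ 83.1 kg VSS/d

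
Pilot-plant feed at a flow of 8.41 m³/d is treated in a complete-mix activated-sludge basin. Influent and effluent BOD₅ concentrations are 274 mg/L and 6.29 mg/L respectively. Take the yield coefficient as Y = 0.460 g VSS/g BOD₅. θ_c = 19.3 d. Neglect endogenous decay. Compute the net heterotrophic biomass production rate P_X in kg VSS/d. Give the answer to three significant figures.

P_X ≈ 1.04 kg VSS/d

Since k_d ≈ 0, Y_obs = Y = 0.460 g VSS/g BOD₅.
ΔS = 274 − 6.29 = 267.7 mg/L, so the substrate removal rate is 8.41 × 267.7/1000 = 2.251 kg BOD₅/d.
Net biomass production P_X = Y_obs × Q·(S₀ − S) = 0.4600 × 2.251 = 1.036 kg VSS/d.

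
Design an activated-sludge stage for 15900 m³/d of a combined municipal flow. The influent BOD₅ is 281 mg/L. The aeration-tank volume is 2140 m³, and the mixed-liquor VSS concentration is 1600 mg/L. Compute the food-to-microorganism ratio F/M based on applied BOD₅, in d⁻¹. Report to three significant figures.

F/M ≈ 1.30 d⁻¹

F/M = applied load / biomass = Q·S₀/(V·X) = 15900 × 281 / (2140 × 1600) = 1.305 d⁻¹.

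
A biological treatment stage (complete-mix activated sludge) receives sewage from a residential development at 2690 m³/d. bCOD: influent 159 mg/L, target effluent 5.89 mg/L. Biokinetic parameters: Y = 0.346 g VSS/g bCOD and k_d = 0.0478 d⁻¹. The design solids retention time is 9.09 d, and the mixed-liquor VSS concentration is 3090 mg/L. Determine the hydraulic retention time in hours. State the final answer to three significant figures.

Steady-state biomass mass balance: V·X·(1 + k_d·θ_c) = Y·Q·(S₀ − S)·θ_c, so V = 0.346 × 2690 × (159 − 5.89) × 9.09 / [3090 × (1 + 0.0478 × 9.09)] = 1.3×10^6 / 4433 = 292.2 m³.
Hydraulic retention time τ = V/Q = 292.2 / 2690 = 0.1086 d = 2.607 h.

τ ≈ 2.61 h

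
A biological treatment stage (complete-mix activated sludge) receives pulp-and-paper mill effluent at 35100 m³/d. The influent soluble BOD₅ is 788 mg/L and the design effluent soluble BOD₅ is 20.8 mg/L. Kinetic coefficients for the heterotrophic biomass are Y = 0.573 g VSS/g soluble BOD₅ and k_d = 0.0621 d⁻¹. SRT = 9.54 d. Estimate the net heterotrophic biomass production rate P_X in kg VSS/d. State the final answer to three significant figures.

Correct the yield for decay: Y_obs = Y/(1 + k_d θ_c) = 0.573 / (1 + 0.0621 × 9.54) = 0.573 / 1.592 = 0.3598.
Mass of soluble BOD₅ removed per day: Q(S₀ − S) = 35100 × 767.2 g/m³ = 26929 kg/d.
P_X = Y_obs · Q(S₀ − S) = 0.3598 × 26929 = 9690 kg VSS/d.

P_X ≈ 9690 kg VSS/d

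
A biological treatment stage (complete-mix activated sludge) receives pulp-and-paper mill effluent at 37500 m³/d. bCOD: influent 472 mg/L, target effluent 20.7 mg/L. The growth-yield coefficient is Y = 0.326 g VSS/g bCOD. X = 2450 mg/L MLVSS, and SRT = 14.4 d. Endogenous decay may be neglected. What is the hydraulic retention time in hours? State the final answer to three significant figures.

τ ≈ 20.8 h

Biomass mass balance (decay neglected): V·X = Y·Q·(S₀ − S)·θ_c, so V = 0.326 × 37500 × (472 − 20.7) × 14.4 / 2450 = 32427 m³.
Hydraulic retention time τ = V/Q = 32427 / 37500 = 0.8647 d = 20.75 h.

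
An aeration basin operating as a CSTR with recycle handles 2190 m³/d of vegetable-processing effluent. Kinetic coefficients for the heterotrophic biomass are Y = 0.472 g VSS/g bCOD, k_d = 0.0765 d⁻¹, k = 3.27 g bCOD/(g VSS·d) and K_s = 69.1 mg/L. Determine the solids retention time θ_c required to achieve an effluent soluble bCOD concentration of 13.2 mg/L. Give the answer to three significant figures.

At the target effluent, Y k S/(K_s+S) = 0.472×3.27×13.2/82.30 = 0.2476 d⁻¹.
Then 1/θ_c = μ − k_d = 0.2476 − 0.0765 = 0.1711 d⁻¹, giving θ_c = 5.846 d.

θ_c ≈ 5.85 d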